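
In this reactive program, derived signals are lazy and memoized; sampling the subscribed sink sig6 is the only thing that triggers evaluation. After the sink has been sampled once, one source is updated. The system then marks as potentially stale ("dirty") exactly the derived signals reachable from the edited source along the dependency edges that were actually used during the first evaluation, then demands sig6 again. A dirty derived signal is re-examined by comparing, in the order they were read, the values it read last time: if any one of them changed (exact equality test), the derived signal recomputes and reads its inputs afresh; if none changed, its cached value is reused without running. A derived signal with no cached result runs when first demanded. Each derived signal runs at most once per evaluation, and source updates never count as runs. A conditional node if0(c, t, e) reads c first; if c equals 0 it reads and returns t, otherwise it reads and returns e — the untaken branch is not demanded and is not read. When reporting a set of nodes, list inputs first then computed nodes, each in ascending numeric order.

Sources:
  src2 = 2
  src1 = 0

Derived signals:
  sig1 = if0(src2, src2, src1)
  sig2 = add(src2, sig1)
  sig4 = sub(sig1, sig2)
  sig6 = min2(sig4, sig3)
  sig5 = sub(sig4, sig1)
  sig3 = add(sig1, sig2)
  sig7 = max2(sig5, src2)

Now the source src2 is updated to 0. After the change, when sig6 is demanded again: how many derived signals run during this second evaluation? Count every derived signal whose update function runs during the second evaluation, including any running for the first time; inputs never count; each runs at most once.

5 derived signals run: sig1, sig2, sig3, sig4, sig6.

First demand of the output computes:
  sig1 = if0(src2=2 -> else branch src1) = 0
  sig2 = add(2, 0) = 2
  sig3 = add(0, 2) = 2
  sig4 = sub(0, 2) = -2
  sig6 = min2(-2, 2) = -2

After the edit, cleaning proceeds:
  sig1: a read changed (src2 2->0) — executes, giving 0 — identical to its old value.
  sig2: a read changed (src2 2->0) — executes, giving 0.
  sig3: a read changed (sig2 2->0) — executes, giving 0.
  sig4: a read changed (sig2 2->0) — executes, giving 0.
  sig6: a read changed (sig4 -2->0; sig3 2->0) — executes, giving 0.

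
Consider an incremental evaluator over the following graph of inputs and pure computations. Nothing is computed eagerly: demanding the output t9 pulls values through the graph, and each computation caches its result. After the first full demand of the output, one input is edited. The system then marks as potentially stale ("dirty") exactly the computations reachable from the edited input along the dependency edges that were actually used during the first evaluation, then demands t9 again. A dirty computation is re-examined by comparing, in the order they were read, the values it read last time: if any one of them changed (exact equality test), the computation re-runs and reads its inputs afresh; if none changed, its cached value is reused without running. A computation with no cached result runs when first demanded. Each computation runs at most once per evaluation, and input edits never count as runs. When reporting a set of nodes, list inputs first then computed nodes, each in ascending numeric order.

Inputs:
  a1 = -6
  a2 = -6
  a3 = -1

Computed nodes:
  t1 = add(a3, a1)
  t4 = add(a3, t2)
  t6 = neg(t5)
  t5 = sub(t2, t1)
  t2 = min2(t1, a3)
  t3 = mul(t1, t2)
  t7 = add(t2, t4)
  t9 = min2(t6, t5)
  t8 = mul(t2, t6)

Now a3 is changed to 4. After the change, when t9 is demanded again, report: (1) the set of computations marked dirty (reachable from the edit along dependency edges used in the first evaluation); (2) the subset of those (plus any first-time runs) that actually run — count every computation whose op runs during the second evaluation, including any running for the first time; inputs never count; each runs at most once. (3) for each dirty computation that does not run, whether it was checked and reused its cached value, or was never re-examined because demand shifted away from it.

Dirty set: t1, t2, t5, t6, t9.
Run set: t1, t2, t5 (3 run).
Re-examined without running (cache reused): t6, t9.
The important point: t5 recomputes to an identical value, and the output ends up unchanged.

Initial pass — values computed on the first demand:
  t1 = add(-1, -6) = -7
  t2 = min2(-7, -1) = -7
  t5 = sub(-7, -7) = 0
  t6 = neg(0) = 0
  t9 = min2(0, 0) = 0

Second demand — change propagation:
  t1: re-runs because a3 -1->4; new result -2.
  t2: re-runs because t1 -7->-2; a3 -1->4; new result -2.
  t5: re-runs because t2 -7->-2; t1 -7->-2; new result 0 (unchanged).
  t6: re-examined; everything it read last time is the same (t5 unchanged) — cache 0 kept, no run.
  t9: re-examined; everything it read last time is the same (t6 unchanged, t5 unchanged) — cache 0 kept, no run.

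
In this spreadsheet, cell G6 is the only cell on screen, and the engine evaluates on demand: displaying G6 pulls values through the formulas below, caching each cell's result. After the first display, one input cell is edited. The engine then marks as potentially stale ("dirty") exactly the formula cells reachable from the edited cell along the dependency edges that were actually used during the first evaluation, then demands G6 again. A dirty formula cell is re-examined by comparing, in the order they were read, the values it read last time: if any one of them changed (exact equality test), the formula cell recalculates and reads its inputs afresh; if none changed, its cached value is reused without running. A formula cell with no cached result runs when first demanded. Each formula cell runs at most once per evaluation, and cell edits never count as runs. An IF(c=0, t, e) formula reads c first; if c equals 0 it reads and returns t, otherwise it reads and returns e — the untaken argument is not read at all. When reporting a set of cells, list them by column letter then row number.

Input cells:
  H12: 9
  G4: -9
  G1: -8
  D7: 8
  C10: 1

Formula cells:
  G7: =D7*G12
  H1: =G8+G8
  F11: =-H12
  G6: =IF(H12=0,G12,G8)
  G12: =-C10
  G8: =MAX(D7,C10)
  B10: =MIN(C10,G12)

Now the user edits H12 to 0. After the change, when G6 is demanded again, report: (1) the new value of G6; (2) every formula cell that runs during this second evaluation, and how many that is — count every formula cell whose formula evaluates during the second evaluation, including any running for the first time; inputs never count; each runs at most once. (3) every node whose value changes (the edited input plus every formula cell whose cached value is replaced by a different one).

Initial pass — values computed on the first demand:
  G8 = MAX(8, 1) = 8
  G6 = IF(H12=0: H12=9 -> else branch G8) = 8

Second demand — change propagation:
  G12: newly demanded (no cache) — executes and yields -1.
  G6: re-runs because H12 9->0; new result -1.

The important point: the flipped condition pulls in fresh nodes; G12 runs for the first time.

G6 now evaluates to -1.
Run set: G6, G12 (2 run).
Changed values: G6, H12.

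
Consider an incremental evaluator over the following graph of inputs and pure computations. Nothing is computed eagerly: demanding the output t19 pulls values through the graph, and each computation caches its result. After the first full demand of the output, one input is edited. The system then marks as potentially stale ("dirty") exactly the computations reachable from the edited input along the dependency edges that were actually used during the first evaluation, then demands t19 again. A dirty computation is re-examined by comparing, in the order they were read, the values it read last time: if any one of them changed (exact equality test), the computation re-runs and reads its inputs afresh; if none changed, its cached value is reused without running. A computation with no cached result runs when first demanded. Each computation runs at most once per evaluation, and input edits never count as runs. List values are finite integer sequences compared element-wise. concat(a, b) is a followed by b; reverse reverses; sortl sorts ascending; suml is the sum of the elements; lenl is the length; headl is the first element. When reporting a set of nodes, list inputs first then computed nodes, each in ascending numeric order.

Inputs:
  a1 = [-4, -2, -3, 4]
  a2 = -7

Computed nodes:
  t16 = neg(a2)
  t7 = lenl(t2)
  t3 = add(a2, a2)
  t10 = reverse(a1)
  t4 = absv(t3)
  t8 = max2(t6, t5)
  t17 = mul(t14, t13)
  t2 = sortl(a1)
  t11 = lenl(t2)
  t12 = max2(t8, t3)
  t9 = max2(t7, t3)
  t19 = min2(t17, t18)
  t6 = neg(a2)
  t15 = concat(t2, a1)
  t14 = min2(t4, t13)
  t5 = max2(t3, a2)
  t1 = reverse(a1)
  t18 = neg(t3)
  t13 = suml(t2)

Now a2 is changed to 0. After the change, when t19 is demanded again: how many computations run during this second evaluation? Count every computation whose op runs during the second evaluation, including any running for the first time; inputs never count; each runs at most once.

Run set: t3, t4, t14, t18, t19 (5 run).
The important point: at t17 every value read last time is unchanged, so the dirty flag clears without a run.

Initial pass — values computed on the first demand:
  t2 = sortl([-4, -2, -3, 4]) = [-4, -3, -2, 4]
  t3 = add(-7, -7) = -14
  t4 = absv(-14) = 14
  t13 = suml([-4, -3, -2, 4]) = -5
  t14 = min2(14, -5) = -5
  t17 = mul(-5, -5) = 25
  t18 = neg(-14) = 14
  t19 = min2(25, 14) = 14

Second demand — change propagation:
  t3: re-runs because a2 -7->0; a2 -7->0; new result 0.
  t4: re-runs because t3 -14->0; new result 0.
  t14: re-runs because t4 14->0; new result -5 (unchanged).
  t17: re-examined; everything it read last time is the same (t14 unchanged, t13 unchanged) — cache 25 kept, no run.
  t18: re-runs because t3 -14->0; new result 0.
  t19: re-runs because t18 14->0; new result 0.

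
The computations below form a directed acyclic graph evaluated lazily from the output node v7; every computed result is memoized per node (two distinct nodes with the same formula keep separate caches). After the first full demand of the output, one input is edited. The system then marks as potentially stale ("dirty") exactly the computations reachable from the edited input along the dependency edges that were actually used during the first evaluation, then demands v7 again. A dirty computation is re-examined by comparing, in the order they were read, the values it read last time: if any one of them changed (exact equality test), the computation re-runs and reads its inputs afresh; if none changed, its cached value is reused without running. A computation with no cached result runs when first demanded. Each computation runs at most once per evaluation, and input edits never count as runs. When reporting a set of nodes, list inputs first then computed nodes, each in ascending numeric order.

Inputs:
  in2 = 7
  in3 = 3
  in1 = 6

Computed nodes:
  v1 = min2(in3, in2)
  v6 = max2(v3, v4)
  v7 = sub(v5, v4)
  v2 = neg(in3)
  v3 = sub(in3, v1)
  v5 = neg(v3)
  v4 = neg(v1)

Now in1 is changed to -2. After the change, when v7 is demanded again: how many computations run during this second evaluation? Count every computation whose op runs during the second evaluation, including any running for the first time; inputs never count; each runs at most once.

First demand of the output computes:
  v1 = min2(3, 7) = 3
  v3 = sub(3, 3) = 0
  v4 = neg(3) = -3
  v5 = neg(0) = 0
  v7 = sub(0, -3) = 3

After the edit, cleaning proceeds:
  no node depends on in1 at all; the second demand re-runs nothing.

Note the shortcut — nothing in the graph depends on in1 at all, so no recomputation happens.

0 computations run: none.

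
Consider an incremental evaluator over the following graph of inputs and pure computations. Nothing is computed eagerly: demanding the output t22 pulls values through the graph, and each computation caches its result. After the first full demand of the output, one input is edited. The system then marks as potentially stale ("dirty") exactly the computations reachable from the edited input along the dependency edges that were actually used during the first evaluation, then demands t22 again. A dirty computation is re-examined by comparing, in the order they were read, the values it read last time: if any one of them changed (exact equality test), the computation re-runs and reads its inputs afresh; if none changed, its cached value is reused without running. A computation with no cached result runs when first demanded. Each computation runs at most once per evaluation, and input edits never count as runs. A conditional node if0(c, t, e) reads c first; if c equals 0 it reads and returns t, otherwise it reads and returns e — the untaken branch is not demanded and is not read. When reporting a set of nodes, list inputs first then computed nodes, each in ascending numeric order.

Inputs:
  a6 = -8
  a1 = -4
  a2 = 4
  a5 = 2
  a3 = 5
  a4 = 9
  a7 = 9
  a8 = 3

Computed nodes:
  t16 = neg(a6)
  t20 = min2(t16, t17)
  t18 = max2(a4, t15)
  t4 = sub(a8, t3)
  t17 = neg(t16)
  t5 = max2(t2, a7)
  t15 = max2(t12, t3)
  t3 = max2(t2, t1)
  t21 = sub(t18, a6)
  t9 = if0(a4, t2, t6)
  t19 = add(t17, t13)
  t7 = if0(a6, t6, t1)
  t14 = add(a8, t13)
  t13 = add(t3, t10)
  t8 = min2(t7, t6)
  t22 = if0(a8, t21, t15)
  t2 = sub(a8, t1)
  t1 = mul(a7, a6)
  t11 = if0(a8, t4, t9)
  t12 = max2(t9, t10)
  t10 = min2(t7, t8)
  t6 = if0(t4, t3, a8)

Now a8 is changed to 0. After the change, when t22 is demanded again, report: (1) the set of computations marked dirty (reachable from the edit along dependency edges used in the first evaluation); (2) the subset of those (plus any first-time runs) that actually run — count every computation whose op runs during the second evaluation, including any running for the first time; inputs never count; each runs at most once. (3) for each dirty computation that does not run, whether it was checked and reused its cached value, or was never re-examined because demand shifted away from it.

Dirty set: t2, t3, t4, t6, t8, t9, t10, t12, t15, t22.
Run set: t2, t3, t4, t6, t8, t9, t12, t15, t18, t21, t22 (11 run).
Re-examined without running (cache reused): t10.
The important point: the flipped condition pulls in fresh nodes; t18, t21 run for the first time.

Initial pass — values computed on the first demand:
  t1 = mul(9, -8) = -72
  t2 = sub(3, -72) = 75
  t3 = max2(75, -72) = 75
  t4 = sub(3, 75) = -72
  t6 = if0(t4=-72 -> else branch a8) = 3
  t7 = if0(a6=-8 -> else branch t1) = -72
  t8 = min2(-72, 3) = -72
  t9 = if0(a4=9 -> else branch t6) = 3
  t10 = min2(-72, -72) = -72
  t12 = max2(3, -72) = 3
  t15 = max2(3, 75) = 75
  t22 = if0(a8=3 -> else branch t15) = 75

Second demand — change propagation:
  t2: re-runs because a8 3->0; new result 72.
  t3: re-runs because t2 75->72; new result 72.
  t4: re-runs because a8 3->0; t3 75->72; new result -72 (unchanged).
  t6: re-runs because a8 3->0; new result 0.
  t8: re-runs because t6 3->0; new result -72 (unchanged).
  t9: re-runs because t6 3->0; new result 0.
  t10: re-examined; everything it read last time is the same (t7 unchanged, t8 unchanged) — cache -72 kept, no run.
  t12: re-runs because t9 3->0; new result 0.
  t15: re-runs because t12 3->0; t3 75->72; new result 72.
  t18: newly demanded (no cache) — executes and yields 72.
  t21: newly demanded (no cache) — executes and yields 80.
  t22: re-runs because a8 3->0; t15 75->72; new result 80.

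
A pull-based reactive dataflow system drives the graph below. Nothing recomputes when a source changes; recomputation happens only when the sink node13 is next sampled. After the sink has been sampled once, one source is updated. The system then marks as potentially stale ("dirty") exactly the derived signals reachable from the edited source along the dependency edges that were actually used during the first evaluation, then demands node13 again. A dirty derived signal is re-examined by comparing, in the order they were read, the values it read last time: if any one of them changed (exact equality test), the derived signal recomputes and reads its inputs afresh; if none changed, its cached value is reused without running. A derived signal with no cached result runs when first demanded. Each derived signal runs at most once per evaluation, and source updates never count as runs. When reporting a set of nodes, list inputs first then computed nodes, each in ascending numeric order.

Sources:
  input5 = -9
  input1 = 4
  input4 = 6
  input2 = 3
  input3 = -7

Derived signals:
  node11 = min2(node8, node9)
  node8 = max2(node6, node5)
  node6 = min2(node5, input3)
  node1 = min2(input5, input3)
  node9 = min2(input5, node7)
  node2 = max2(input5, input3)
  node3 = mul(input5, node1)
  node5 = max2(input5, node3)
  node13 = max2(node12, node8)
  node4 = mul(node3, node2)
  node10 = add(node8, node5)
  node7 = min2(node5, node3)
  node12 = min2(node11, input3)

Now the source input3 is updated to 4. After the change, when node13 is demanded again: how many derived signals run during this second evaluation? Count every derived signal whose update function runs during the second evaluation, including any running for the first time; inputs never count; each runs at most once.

Derived signals that run: node1, node6, node8, node12 — 4 in total.
Key observation: the cutoff stops propagation at node3 — its inputs' values are unchanged, so it reuses its cache.

First evaluation (everything demanded from the output):
  node1 = min2(-9, -7) = -9
  node3 = mul(-9, -9) = 81
  node5 = max2(-9, 81) = 81
  node6 = min2(81, -7) = -7
  node7 = min2(81, 81) = 81
  node8 = max2(-7, 81) = 81
  node9 = min2(-9, 81) = -9
  node11 = min2(81, -9) = -9
  node12 = min2(-9, -7) = -9
  node13 = max2(-9, 81) = 81

Propagation after the edit:
  node1: runs — input3 -7->4; result -9 (same value as before).
  node3: checked — values it read are unchanged (input5 unchanged, node1 unchanged); reused cached 81 without running.
  node5: checked — values it read are unchanged (input5 unchanged, node3 unchanged); reused cached 81 without running.
  node6: runs — input3 -7->4; result 4.
  node7: checked — values it read are unchanged (node5 unchanged, node3 unchanged); reused cached 81 without running.
  node8: runs — node6 -7->4; result 81 (same value as before).
  node9: checked — values it read are unchanged (input5 unchanged, node7 unchanged); reused cached -9 without running.
  node11: checked — values it read are unchanged (node8 unchanged, node9 unchanged); reused cached -9 without running.
  node12: runs — input3 -7->4; result -9 (same value as before).
  node13: checked — values it read are unchanged (node12 unchanged, node8 unchanged); reused cached 81 without running.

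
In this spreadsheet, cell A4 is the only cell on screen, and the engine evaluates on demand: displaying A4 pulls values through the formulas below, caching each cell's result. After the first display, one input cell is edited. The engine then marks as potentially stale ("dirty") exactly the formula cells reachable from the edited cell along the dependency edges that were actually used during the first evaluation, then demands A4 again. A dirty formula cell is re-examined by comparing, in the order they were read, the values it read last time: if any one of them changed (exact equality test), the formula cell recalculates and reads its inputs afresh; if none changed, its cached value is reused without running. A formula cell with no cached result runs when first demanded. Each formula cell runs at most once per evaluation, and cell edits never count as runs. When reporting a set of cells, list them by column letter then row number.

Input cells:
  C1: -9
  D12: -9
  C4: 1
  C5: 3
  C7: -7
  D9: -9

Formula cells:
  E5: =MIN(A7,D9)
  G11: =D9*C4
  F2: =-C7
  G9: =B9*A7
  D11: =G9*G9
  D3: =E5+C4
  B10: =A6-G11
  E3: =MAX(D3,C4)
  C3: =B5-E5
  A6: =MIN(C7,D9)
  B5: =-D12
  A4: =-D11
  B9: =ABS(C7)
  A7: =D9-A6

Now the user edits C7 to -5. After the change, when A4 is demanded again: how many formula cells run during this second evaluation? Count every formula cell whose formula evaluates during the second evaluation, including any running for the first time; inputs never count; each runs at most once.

Run set: A6, B9, G9 (3 run).
The important point: at A7 every value read last time is unchanged, so the dirty flag clears without a run.

Initial pass — values computed on the first demand:
  A6 = MIN(-7, -9) = -9
  A7 = -9 - -9 = 0
  B9 = ABS(-7) = 7
  G9 = 7 * 0 = 0
  D11 = 0 * 0 = 0
  A4 = -(0) = 0

Second demand — change propagation:
  A6: re-runs because C7 -7->-5; new result -9 (unchanged).
  A7: re-examined; everything it read last time is the same (D9 unchanged, A6 unchanged) — cache 0 kept, no run.
  B9: re-runs because C7 -7->-5; new result 5.
  G9: re-runs because B9 7->5; new result 0 (unchanged).
  D11: re-examined; everything it read last time is the same (G9 unchanged, G9 unchanged) — cache 0 kept, no run.
  A4: re-examined; everything it read last time is the same (D11 unchanged) — cache 0 kept, no run.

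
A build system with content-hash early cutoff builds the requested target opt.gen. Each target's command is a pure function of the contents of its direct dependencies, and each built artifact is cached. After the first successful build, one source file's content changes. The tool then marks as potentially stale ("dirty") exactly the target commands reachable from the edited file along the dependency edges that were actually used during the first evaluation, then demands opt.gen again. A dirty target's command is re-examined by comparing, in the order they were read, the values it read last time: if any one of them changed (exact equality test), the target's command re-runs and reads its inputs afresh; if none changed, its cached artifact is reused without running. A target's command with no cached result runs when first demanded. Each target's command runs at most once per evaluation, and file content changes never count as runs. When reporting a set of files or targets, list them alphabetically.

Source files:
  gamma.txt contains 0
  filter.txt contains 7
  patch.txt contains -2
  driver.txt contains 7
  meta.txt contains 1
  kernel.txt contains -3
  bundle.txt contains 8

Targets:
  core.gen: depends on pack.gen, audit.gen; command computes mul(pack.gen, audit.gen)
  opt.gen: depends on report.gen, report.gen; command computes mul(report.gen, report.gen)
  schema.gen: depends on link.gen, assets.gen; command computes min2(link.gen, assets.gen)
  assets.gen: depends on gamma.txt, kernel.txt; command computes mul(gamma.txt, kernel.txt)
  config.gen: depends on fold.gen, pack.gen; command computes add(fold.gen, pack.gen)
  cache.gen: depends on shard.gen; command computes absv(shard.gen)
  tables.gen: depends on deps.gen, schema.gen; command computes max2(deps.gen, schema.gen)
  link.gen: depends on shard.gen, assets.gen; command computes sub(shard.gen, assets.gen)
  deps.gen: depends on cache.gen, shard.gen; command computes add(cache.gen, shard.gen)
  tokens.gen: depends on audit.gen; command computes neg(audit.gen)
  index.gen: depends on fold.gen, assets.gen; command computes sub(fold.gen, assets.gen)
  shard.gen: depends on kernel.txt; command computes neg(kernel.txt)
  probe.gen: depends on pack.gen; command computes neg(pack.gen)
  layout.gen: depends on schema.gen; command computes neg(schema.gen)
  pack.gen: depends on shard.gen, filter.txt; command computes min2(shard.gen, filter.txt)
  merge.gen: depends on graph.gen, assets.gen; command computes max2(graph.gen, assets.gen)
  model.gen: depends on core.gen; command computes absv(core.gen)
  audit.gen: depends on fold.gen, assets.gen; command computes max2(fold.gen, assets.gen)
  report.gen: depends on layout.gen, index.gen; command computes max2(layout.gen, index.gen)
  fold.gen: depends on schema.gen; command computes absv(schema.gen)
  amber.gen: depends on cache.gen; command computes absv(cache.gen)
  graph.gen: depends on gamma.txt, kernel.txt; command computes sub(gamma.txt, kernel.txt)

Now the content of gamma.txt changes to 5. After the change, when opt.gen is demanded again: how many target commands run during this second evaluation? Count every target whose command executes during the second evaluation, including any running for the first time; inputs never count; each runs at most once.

Target commands that run: assets.gen, fold.gen, index.gen, layout.gen, link.gen, opt.gen, report.gen, schema.gen — 8 in total.

First evaluation (everything demanded from the output):
  assets.gen = mul(0, -3) = 0
  shard.gen = neg(-3) = 3
  link.gen = sub(3, 0) = 3
  schema.gen = min2(3, 0) = 0
  fold.gen = absv(0) = 0
  index.gen = sub(0, 0) = 0
  layout.gen = neg(0) = 0
  report.gen = max2(0, 0) = 0
  opt.gen = mul(0, 0) = 0

Propagation after the edit:
  assets.gen: runs — gamma.txt 0->5; result -15.
  link.gen: runs — assets.gen 0->-15; result 18.
  schema.gen: runs — link.gen 3->18; assets.gen 0->-15; result -15.
  fold.gen: runs — schema.gen 0->-15; result 15.
  index.gen: runs — fold.gen 0->15; assets.gen 0->-15; result 30.
  layout.gen: runs — schema.gen 0->-15; result 15.
  report.gen: runs — layout.gen 0->15; index.gen 0->30; result 30.
  opt.gen: runs — report.gen 0->30; report.gen 0->30; result 900.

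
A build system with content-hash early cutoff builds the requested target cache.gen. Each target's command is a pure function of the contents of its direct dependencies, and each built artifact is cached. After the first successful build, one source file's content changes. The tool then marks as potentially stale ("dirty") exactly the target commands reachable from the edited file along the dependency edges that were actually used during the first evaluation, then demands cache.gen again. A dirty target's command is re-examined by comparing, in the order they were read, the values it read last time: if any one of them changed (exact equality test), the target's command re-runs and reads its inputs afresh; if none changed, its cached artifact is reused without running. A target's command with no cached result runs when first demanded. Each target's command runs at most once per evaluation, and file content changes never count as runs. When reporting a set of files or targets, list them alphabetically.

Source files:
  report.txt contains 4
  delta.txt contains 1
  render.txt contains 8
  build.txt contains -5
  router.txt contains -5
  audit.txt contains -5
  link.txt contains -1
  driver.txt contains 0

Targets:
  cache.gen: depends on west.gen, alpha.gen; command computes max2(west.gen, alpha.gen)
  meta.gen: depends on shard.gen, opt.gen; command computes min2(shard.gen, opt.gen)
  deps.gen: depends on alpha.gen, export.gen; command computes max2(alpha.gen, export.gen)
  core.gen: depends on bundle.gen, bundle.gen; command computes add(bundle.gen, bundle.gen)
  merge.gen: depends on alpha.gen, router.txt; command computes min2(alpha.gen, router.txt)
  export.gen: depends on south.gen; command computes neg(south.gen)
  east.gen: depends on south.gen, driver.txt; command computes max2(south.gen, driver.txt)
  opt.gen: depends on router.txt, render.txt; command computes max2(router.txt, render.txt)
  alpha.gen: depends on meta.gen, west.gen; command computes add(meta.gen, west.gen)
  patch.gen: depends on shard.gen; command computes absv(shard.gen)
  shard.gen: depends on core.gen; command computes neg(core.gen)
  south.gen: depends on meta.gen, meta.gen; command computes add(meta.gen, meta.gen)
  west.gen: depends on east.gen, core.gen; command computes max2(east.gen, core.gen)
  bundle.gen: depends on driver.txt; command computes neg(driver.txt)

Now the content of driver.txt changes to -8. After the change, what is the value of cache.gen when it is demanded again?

New value of cache.gen: 16.

First evaluation (everything demanded from the output):
  bundle.gen = neg(0) = 0
  core.gen = add(0, 0) = 0
  opt.gen = max2(-5, 8) = 8
  shard.gen = neg(0) = 0
  meta.gen = min2(0, 8) = 0
  south.gen = add(0, 0) = 0
  east.gen = max2(0, 0) = 0
  west.gen = max2(0, 0) = 0
  alpha.gen = add(0, 0) = 0
  cache.gen = max2(0, 0) = 0

Propagation after the edit:
  bundle.gen: runs — driver.txt 0->-8; result 8.
  core.gen: runs — bundle.gen 0->8; bundle.gen 0->8; result 16.
  shard.gen: runs — core.gen 0->16; result -16.
  meta.gen: runs — shard.gen 0->-16; result -16.
  south.gen: runs — meta.gen 0->-16; meta.gen 0->-16; result -32.
  east.gen: runs — south.gen 0->-32; driver.txt 0->-8; result -8.
  west.gen: runs — east.gen 0->-8; core.gen 0->16; result 16.
  alpha.gen: runs — meta.gen 0->-16; west.gen 0->16; result 0 (same value as before).
  cache.gen: runs — west.gen 0->16; result 16.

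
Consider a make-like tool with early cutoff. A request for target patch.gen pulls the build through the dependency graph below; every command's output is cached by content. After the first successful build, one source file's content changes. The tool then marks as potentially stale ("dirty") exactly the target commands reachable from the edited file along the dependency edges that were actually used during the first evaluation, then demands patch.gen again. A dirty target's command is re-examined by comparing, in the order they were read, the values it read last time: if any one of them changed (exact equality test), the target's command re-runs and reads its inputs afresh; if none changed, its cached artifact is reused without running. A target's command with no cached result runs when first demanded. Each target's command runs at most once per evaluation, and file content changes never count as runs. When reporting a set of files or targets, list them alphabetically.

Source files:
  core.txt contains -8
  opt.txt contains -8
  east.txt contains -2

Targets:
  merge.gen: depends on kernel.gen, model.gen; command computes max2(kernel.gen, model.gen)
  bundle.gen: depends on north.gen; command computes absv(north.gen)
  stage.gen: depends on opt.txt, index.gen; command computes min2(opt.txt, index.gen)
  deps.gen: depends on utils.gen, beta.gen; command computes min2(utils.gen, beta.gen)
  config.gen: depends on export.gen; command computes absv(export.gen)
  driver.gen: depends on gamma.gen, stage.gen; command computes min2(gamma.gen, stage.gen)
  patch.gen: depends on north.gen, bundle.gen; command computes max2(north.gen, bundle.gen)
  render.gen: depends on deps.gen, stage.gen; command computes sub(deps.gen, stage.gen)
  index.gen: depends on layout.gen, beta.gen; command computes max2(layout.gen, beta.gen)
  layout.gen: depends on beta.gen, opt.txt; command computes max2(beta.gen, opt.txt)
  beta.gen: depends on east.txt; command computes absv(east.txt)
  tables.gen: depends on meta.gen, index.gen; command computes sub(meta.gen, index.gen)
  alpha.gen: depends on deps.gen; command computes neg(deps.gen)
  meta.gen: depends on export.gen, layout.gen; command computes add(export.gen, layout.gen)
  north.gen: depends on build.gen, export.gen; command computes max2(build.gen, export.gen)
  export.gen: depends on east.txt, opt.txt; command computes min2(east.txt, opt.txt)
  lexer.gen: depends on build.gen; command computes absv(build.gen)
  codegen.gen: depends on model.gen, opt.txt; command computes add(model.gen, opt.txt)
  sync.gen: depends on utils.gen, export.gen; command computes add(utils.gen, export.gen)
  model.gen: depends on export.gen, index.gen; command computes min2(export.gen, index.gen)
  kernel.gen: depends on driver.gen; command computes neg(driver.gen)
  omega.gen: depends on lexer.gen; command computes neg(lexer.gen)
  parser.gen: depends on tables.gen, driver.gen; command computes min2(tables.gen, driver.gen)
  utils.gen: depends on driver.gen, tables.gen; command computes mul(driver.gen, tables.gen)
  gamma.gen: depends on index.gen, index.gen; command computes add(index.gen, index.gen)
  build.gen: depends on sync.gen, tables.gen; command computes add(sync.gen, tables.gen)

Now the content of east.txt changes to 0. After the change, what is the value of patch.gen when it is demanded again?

Demanding patch.gen again yields 48.
Note where the cutoff bites: utils.gen is checked, finds nothing changed, and keeps its cache.

First demand of the output computes:
  beta.gen = absv(-2) = 2
  export.gen = min2(-2, -8) = -8
  layout.gen = max2(2, -8) = 2
  index.gen = max2(2, 2) = 2
  gamma.gen = add(2, 2) = 4
  meta.gen = add(-8, 2) = -6
  stage.gen = min2(-8, 2) = -8
  driver.gen = min2(4, -8) = -8
  tables.gen = sub(-6, 2) = -8
  utils.gen = mul(-8, -8) = 64
  sync.gen = add(64, -8) = 56
  build.gen = add(56, -8) = 48
  north.gen = max2(48, -8) = 48
  bundle.gen = absv(48) = 48
  patch.gen = max2(48, 48) = 48

After the edit, cleaning proceeds:
  beta.gen: a read changed (east.txt -2->0) — executes, giving 0.
  export.gen: a read changed (east.txt -2->0) — executes, giving -8 — identical to its old value.
  layout.gen: a read changed (beta.gen 2->0) — executes, giving 0.
  index.gen: a read changed (layout.gen 2->0; beta.gen 2->0) — executes, giving 0.
  gamma.gen: a read changed (index.gen 2->0; index.gen 2->0) — executes, giving 0.
  meta.gen: a read changed (layout.gen 2->0) — executes, giving -8.
  stage.gen: a read changed (index.gen 2->0) — executes, giving -8 — identical to its old value.
  driver.gen: a read changed (gamma.gen 4->0) — executes, giving -8 — identical to its old value.
  tables.gen: a read changed (meta.gen -6->-8; index.gen 2->0) — executes, giving -8 — identical to its old value.
  utils.gen: dirty, but its reads are unchanged (driver.gen unchanged, tables.gen unchanged); cached 64 stands.
  sync.gen: dirty, but its reads are unchanged (utils.gen unchanged, export.gen unchanged); cached 56 stands.
  build.gen: dirty, but its reads are unchanged (sync.gen unchanged, tables.gen unchanged); cached 48 stands.
  north.gen: dirty, but its reads are unchanged (build.gen unchanged, export.gen unchanged); cached 48 stands.
  bundle.gen: dirty, but its reads are unchanged (north.gen unchanged); cached 48 stands.
  patch.gen: dirty, but its reads are unchanged (north.gen unchanged, bundle.gen unchanged); cached 48 stands.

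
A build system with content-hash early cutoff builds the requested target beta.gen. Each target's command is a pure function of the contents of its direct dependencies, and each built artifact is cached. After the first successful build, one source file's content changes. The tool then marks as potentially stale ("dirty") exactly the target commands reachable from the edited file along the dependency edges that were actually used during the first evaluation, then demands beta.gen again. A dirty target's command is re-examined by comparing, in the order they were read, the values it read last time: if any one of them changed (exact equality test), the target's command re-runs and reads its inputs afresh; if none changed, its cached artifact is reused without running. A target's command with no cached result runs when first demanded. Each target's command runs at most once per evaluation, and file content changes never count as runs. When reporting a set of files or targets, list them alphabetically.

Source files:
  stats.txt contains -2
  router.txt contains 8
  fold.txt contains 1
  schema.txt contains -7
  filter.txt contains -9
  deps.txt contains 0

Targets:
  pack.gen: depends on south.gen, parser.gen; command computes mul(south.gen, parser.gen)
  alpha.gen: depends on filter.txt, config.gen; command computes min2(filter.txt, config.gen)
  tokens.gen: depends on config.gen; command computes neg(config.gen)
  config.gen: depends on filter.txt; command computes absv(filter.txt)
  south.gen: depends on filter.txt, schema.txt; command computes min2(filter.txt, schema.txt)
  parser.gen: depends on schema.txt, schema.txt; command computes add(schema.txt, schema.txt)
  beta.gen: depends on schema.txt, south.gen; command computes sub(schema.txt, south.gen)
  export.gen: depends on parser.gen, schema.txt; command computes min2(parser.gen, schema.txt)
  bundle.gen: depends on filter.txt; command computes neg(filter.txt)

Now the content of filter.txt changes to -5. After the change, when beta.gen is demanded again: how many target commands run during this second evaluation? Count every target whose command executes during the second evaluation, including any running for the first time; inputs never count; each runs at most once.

First evaluation (everything demanded from the output):
  south.gen = min2(-9, -7) = -9
  beta.gen = sub(-7, -9) = 2

Propagation after the edit:
  south.gen: runs — filter.txt -9->-5; result -7.
  beta.gen: runs — south.gen -9->-7; result 0.

Target commands that run: beta.gen, south.gen — 2 in total.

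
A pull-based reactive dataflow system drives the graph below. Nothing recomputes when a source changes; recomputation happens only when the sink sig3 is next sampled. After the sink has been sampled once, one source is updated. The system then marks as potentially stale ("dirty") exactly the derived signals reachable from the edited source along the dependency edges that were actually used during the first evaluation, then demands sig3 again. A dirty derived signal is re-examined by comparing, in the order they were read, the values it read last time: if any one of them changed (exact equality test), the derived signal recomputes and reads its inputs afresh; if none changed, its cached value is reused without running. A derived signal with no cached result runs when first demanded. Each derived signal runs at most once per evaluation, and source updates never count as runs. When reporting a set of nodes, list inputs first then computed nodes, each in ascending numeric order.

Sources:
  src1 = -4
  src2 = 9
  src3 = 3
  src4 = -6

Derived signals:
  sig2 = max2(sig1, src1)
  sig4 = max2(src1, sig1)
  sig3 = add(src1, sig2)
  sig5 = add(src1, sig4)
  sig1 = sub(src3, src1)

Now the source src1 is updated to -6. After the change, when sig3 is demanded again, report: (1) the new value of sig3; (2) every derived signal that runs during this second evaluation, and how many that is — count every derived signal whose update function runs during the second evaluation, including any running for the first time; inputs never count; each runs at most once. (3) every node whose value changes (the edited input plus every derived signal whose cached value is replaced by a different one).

New value of sig3: 3.
Derived signals that run: sig1, sig2, sig3 — 3 in total.
Values that change: src1, sig1, sig2.

First evaluation (everything demanded from the output):
  sig1 = sub(3, -4) = 7
  sig2 = max2(7, -4) = 7
  sig3 = add(-4, 7) = 3

Propagation after the edit:
  sig1: runs — src1 -4->-6; result 9.
  sig2: runs — sig1 7->9; src1 -4->-6; result 9.
  sig3: runs — src1 -4->-6; sig2 7->9; result 3 (same value as before).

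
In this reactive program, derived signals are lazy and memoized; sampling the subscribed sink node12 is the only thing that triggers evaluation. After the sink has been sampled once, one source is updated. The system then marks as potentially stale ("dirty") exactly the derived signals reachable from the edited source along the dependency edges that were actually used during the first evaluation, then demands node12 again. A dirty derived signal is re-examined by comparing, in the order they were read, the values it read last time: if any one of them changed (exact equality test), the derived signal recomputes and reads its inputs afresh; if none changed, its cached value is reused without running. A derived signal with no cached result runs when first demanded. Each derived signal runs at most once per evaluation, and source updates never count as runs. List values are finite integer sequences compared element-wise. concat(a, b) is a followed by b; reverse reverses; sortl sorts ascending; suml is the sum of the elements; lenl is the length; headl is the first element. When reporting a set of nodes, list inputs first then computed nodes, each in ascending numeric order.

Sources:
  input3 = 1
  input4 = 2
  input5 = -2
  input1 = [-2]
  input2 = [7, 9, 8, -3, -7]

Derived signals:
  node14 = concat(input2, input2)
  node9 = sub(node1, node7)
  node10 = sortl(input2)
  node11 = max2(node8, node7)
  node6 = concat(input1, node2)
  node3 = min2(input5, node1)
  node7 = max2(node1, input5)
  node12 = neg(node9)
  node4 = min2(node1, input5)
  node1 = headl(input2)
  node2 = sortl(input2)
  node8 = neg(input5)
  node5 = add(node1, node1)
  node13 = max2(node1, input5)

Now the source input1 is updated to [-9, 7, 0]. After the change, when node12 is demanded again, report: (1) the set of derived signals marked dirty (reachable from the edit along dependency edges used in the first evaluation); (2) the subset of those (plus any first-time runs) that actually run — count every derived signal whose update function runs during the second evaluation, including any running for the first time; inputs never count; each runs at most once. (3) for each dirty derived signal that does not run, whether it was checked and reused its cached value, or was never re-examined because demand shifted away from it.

The edit dirties: none.
0 derived signals run: none.
No dirty derived signal escaped a run.
Note the shortcut — input1 feeds only undemanded nodes, so no recomputation happens.

First demand of the output computes:
  node1 = headl([7, 9, 8, -3, -7]) = 7
  node7 = max2(7, -2) = 7
  node9 = sub(7, 7) = 0
  node12 = neg(0) = 0

After the edit, cleaning proceeds:
  input1 only reaches undemanded nodes; the second demand re-runs nothing.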